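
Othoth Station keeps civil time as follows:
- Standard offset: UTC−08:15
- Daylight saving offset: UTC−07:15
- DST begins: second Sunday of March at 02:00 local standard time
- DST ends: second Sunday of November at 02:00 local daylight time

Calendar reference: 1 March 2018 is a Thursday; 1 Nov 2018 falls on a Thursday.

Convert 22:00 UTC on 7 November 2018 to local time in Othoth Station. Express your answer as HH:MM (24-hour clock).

14:45

1 March 2018 is a Thursday, so the first Sunday is March 4 and the second is March 11.
1 November 2018 is a Thursday, so the first Sunday is November 4 and the second is November 11.
At the standard offset (UTC−08:15), 22:00 UTC − 8h15m = 13:45 Othoth Station standard time.
Daylight saving runs 11 March – 11 November; the standard-time date in Othoth Station, 7 November 2018, is inside that window, so Othoth Station is at UTC−07:15.
22:00 UTC − 7h15m = 14:45 local.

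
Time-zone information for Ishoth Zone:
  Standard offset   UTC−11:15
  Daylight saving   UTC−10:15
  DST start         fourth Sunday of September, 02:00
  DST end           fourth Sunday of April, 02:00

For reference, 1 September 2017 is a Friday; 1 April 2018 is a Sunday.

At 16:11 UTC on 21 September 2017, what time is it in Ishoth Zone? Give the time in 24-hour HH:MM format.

04:56

1 September 2017 is a Friday, so the first Sunday is September 3 and the fourth is September 24.
1 April 2018 is a Sunday, so the first Sunday is April 1 and the fourth is April 22.
At the standard offset (UTC−11:15), 16:11 UTC − 11h15m = 04:56 Ishoth Zone standard time.
Daylight saving runs 24 September 2017 – 22 April 2018; the standard-time date in Ishoth Zone, 21 September 2017, is outside that window, so Ishoth Zone is on standard time at UTC−11:15.
16:11 UTC − 11h15m = 04:56 local.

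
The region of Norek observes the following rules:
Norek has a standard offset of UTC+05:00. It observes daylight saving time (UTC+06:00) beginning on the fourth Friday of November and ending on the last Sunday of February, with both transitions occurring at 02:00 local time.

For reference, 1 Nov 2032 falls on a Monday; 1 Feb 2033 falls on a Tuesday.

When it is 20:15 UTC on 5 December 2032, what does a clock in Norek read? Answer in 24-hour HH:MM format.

02:15

1 November 2032 is a Monday, so the first Friday is November 5 and the fourth is November 26.
1 February 2033 is a Tuesday, so Sundays fall on 6, 13, 20, 27; the last is February 27.
At the standard offset (UTC+05:00), 20:15 UTC + 5h = 01:15 Norek standard time (rolling into the next day, 6 December 2032).
The standard-time date in Norek, 6 December 2032, falls between 26 November 2032 and 27 February 2033, so daylight saving is in effect and Norek is at UTC+06:00.
20:15 UTC + 6h = 02:15 local (rolling into the next day, 6 December 2032).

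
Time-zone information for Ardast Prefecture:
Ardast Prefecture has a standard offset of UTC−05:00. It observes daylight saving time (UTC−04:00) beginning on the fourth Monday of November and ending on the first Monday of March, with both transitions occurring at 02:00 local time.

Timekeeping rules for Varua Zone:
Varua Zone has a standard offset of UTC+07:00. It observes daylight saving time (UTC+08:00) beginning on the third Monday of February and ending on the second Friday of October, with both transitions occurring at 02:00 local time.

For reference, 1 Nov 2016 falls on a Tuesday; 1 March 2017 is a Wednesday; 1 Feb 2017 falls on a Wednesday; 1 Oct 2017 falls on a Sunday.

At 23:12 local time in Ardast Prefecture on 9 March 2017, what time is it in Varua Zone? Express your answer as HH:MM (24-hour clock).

12:12

1 November 2016 is a Tuesday, so the first Monday is November 7 and the fourth is November 28.
1 March 2017 is a Wednesday, so the first Monday is March 6.
Daylight saving runs 28 November 2016 – 6 March 2017; 9 March 2017 is outside that window, so Ardast Prefecture is on standard time at UTC−05:00.
23:12 Ardast Prefecture + 5h = 04:12 UTC (rolling into the next day, 10 March 2017).
1 February 2017 is a Wednesday, so the first Monday is February 6 and the third is February 20.
1 October 2017 is a Sunday, so the first Friday is October 6 and the second is October 13.
At the standard offset (UTC+07:00), 04:12 UTC + 7h = 11:12 Varua Zone standard time.
The standard-time date in Varua Zone, 10 March 2017, falls between 20 February and 13 October, so daylight saving is in effect and Varua Zone is at UTC+08:00.
04:12 UTC + 8h = 12:12 Varua Zone.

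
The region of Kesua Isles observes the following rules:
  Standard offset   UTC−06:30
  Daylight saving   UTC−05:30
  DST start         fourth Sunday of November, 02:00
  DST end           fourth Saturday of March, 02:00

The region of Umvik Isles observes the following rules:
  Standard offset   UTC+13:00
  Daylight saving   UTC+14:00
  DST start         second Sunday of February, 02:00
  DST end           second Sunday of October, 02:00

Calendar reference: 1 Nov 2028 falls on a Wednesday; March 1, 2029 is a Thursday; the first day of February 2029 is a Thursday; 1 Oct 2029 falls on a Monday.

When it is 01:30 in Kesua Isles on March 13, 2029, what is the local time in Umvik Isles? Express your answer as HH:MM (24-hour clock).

1 November 2028 is a Wednesday, so the first Sunday is November 5 and the fourth is November 26.
1 March 2029 is a Thursday, so the first Saturday is March 3 and the fourth is March 24.
Daylight saving runs 26 November 2028 – 24 March 2029; March 13, 2029 is inside that window, so Kesua Isles is at UTC−05:30.
01:30 Kesua Isles + 5h30m = 07:00 UTC.
1 February 2029 is a Thursday, so the first Sunday is February 4 and the second is February 11.
1 October 2029 is a Monday, so the first Sunday is October 7 and the second is October 14.
At the standard offset (UTC+13:00), 07:00 UTC + 13h = 20:00 Umvik Isles standard time.
Daylight saving runs 11 February – 14 October; the standard-time date in Umvik Isles, March 13, 2029, is inside that window, so Umvik Isles is at UTC+14:00.
07:00 UTC + 14h = 21:00 Umvik Isles.

21:00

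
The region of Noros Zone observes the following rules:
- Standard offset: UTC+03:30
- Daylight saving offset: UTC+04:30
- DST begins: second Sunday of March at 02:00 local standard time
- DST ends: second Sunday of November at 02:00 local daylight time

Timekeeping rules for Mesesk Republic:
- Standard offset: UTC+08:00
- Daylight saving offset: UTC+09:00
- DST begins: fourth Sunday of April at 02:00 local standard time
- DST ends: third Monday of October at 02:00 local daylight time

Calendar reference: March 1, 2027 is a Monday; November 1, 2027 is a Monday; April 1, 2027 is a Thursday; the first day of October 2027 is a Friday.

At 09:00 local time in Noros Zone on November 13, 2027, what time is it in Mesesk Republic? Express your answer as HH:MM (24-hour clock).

1 March 2027 is a Monday, so the first Sunday is March 7 and the second is March 14.
1 November 2027 is a Monday, so the first Sunday is November 7 and the second is November 14.
Daylight saving runs 14 March – 14 November; November 13, 2027 is inside that window, so Noros Zone is at UTC+04:30.
09:00 Noros Zone − 4h30m = 04:30 UTC.
1 April 2027 is a Thursday, so the first Sunday is April 4 and the fourth is April 25.
1 October 2027 is a Friday, so the first Monday is October 4 and the third is October 18.
At the standard offset (UTC+08:00), 04:30 UTC + 8h = 12:30 Mesesk Republic standard time.
The standard-time date in Mesesk Republic, November 13, 2027, does not fall between 25 April and 18 October, so daylight saving is not in effect and Mesesk Republic is at UTC+08:00.
04:30 UTC + 8h = 12:30 Mesesk Republic.

12:30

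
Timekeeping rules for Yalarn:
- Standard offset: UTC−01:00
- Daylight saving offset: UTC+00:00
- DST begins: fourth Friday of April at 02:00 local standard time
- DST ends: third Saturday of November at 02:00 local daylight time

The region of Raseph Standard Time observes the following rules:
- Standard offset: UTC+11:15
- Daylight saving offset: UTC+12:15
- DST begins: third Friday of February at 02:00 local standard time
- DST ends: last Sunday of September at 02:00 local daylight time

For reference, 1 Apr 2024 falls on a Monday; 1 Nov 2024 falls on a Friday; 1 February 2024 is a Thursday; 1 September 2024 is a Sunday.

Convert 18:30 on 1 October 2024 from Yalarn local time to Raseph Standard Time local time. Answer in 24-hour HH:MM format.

05:45

1 April 2024 is a Monday, so the first Friday is April 5 and the fourth is April 26.
1 November 2024 is a Friday, so the first Saturday is November 2 and the third is November 16.
1 October 2024 lies within the daylight-saving period (26 April – 16 November), so Yalarn is on daylight time, UTC+00:00.
18:30 Yalarn − 0h = 18:30 UTC.
1 February 2024 is a Thursday, so the first Friday is February 2 and the third is February 16.
1 September 2024 is a Sunday, so Sundays fall on 1, 8, 15, 22, 29; the last is September 29.
At the standard offset (UTC+11:15), 18:30 UTC + 11h15m = 05:45 Raseph Standard Time standard time (rolling into the next day, 2 October 2024).
Daylight saving runs 16 February – 29 September; the standard-time date in Raseph Standard Time, 2 October 2024, is outside that window, so Raseph Standard Time is on standard time at UTC+11:15.
18:30 UTC + 11h15m = 05:45 Raseph Standard Time (rolling into the next day, 2 October 2024).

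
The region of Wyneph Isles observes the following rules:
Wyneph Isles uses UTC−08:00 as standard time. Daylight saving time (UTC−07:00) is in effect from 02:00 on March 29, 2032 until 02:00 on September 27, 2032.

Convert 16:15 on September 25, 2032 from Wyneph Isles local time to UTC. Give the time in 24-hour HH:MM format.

23:15

September 25, 2032 falls between 29 March and 27 September, so daylight saving is in effect and Wyneph Isles is at UTC−07:00.
16:15 local + 7h = 23:15 UTC.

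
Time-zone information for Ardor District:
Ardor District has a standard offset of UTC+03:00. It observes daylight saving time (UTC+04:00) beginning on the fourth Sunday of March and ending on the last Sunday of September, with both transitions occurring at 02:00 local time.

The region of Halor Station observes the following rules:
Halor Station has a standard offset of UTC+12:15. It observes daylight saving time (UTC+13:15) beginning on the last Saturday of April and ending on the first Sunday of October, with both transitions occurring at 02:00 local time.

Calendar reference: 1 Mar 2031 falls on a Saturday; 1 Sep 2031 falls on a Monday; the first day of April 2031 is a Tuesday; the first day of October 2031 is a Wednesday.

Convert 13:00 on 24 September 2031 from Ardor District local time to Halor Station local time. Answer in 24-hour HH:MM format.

22:15

1 March 2031 is a Saturday, so the first Sunday is March 2 and the fourth is March 23.
1 September 2031 is a Monday, so Sundays fall on 7, 14, 21, 28; the last is September 28.
Daylight saving runs 23 March – 28 September; 24 September 2031 is inside that window, so Ardor District is at UTC+04:00.
13:00 Ardor District − 4h = 09:00 UTC.
1 April 2031 is a Tuesday, so Saturdays fall on 5, 12, 19, 26; the last is April 26.
1 October 2031 is a Wednesday, so the first Sunday is October 5.
At the standard offset (UTC+12:15), 09:00 UTC + 12h15m = 21:15 Halor Station standard time.
The standard-time date in Halor Station, 24 September 2031, lies within the daylight-saving period (26 April – 5 October), so Halor Station is on daylight time, UTC+13:15.
09:00 UTC + 13h15m = 22:15 Halor Station.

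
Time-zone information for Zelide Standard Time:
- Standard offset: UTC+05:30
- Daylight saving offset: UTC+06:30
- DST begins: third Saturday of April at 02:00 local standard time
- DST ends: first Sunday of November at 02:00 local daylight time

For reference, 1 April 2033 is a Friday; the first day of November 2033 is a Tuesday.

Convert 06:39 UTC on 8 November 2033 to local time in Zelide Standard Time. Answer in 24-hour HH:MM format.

12:09

1 April 2033 is a Friday, so the first Saturday is April 2 and the third is April 16.
1 November 2033 is a Tuesday, so the first Sunday is November 6.
At the standard offset (UTC+05:30), 06:39 UTC + 5h30m = 12:09 Zelide Standard Time standard time.
Daylight saving runs 16 April – 6 November; the standard-time date in Zelide Standard Time, 8 November 2033, is outside that window, so Zelide Standard Time is on standard time at UTC+05:30.
06:39 UTC + 5h30m = 12:09 local.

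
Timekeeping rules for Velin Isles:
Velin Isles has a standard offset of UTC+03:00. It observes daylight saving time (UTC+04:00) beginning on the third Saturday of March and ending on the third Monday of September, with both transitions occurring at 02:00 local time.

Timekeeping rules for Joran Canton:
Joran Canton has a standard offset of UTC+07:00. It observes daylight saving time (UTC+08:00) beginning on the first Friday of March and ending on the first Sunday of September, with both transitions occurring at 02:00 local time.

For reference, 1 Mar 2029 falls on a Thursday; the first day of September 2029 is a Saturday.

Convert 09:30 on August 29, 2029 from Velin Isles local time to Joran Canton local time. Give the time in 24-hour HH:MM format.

1 March 2029 is a Thursday, so the first Saturday is March 3 and the third is March 17.
1 September 2029 is a Saturday, so the first Monday is September 3 and the third is September 17.
August 29, 2029 falls between 17 March and 17 September, so daylight saving is in effect and Velin Isles is at UTC+04:00.
09:30 Velin Isles − 4h = 05:30 UTC.
1 March 2029 is a Thursday, so the first Friday is March 2.
1 September 2029 is a Saturday, so the first Sunday is September 2.
At the standard offset (UTC+07:00), 05:30 UTC + 7h = 12:30 Joran Canton standard time.
The standard-time date in Joran Canton, August 29, 2029, falls between 2 March and 2 September, so daylight saving is in effect and Joran Canton is at UTC+08:00.
05:30 UTC + 8h = 13:30 Joran Canton.

13:30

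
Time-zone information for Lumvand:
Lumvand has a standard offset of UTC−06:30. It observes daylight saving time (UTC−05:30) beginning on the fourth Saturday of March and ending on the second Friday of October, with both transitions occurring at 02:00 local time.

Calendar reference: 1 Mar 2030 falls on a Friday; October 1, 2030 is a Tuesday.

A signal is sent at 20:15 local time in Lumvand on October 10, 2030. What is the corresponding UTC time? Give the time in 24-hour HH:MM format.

01:45

1 March 2030 is a Friday, so the first Saturday is March 2 and the fourth is March 23.
1 October 2030 is a Tuesday, so the first Friday is October 4 and the second is October 11.
Daylight saving runs 23 March – 11 October; October 10, 2030 is inside that window, so Lumvand is at UTC−05:30.
20:15 local + 5h30m = 01:45 UTC (rolling into the next day, 11 October 2030).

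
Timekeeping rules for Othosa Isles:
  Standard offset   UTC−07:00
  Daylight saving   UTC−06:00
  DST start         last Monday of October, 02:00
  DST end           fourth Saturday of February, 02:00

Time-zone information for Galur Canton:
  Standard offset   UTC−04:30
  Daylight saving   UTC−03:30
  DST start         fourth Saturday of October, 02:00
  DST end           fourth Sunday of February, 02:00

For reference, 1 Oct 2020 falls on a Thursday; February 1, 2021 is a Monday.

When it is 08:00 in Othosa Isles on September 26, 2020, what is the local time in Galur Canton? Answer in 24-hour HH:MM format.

1 October 2020 is a Thursday, so Mondays fall on 5, 12, 19, 26; the last is October 26.
1 February 2021 is a Monday, so the first Saturday is February 6 and the fourth is February 27.
September 26, 2020 is outside the daylight-saving period (26 October 2020 – 27 February 2021), so Othosa Isles is on standard time, UTC−07:00.
08:00 Othosa Isles + 7h = 15:00 UTC.
1 October 2020 is a Thursday, so the first Saturday is October 3 and the fourth is October 24.
1 February 2021 is a Monday, so the first Sunday is February 7 and the fourth is February 28.
At the standard offset (UTC−04:30), 15:00 UTC − 4h30m = 10:30 Galur Canton standard time.
Daylight saving runs 24 October 2020 – 28 February 2021; the standard-time date in Galur Canton, September 26, 2020, is outside that window, so Galur Canton is on standard time at UTC−04:30.
15:00 UTC − 4h30m = 10:30 Galur Canton.

10:30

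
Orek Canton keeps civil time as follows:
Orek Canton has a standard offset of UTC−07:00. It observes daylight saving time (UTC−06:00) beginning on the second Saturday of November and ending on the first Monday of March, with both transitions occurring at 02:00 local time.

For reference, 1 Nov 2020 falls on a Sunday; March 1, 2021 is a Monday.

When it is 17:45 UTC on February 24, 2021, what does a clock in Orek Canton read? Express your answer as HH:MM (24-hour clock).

1 November 2020 is a Sunday, so the first Saturday is November 7 and the second is November 14.
1 March 2021 is a Monday, so the first Monday is March 1.
At the standard offset (UTC−07:00), 17:45 UTC − 7h = 10:45 Orek Canton standard time.
The standard-time date in Orek Canton, February 24, 2021, lies within the daylight-saving period (14 November 2020 – 1 March 2021), so Orek Canton is on daylight time, UTC−06:00.
17:45 UTC − 6h = 11:45 local.

11:45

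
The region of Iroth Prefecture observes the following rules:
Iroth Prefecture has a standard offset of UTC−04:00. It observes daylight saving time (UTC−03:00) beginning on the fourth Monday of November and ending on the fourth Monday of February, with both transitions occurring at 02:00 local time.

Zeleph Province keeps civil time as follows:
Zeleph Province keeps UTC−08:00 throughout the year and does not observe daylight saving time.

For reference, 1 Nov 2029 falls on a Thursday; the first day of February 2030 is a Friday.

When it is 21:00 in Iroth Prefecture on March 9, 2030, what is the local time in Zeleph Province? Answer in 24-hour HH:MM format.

17:00

1 November 2029 is a Thursday, so the first Monday is November 5 and the fourth is November 26.
1 February 2030 is a Friday, so the first Monday is February 4 and the fourth is February 25.
March 9, 2030 is outside the daylight-saving period (26 November 2029 – 25 February 2030), so Iroth Prefecture is on standard time, UTC−04:00.
21:00 Iroth Prefecture + 4h = 01:00 UTC (rolling into the next day, 10 March 2030).
Zeleph Province has no daylight saving, so its offset is UTC−08:00 year-round.
01:00 UTC − 8h = 17:00 Zeleph Province (rolling into the previous day, 9 March 2030).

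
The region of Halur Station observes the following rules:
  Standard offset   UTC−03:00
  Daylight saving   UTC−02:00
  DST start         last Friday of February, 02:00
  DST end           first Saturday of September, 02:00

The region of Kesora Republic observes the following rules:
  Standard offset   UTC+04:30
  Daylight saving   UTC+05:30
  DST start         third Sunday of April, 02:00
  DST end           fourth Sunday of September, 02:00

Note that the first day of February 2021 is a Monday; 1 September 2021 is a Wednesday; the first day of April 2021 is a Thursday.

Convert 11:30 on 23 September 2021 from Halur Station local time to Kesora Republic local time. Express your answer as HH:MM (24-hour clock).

20:00

1 February 2021 is a Monday, so Fridays fall on 5, 12, 19, 26; the last is February 26.
1 September 2021 is a Wednesday, so the first Saturday is September 4.
23 September 2021 is outside the daylight-saving period (26 February – 4 September), so Halur Station is on standard time, UTC−03:00.
11:30 Halur Station + 3h = 14:30 UTC.
1 April 2021 is a Thursday, so the first Sunday is April 4 and the third is April 18.
1 September 2021 is a Wednesday, so the first Sunday is September 5 and the fourth is September 26.
At the standard offset (UTC+04:30), 14:30 UTC + 4h30m = 19:00 Kesora Republic standard time.
The standard-time date in Kesora Republic, 23 September 2021, lies within the daylight-saving period (18 April – 26 September), so Kesora Republic is on daylight time, UTC+05:30.
14:30 UTC + 5h30m = 20:00 Kesora Republic.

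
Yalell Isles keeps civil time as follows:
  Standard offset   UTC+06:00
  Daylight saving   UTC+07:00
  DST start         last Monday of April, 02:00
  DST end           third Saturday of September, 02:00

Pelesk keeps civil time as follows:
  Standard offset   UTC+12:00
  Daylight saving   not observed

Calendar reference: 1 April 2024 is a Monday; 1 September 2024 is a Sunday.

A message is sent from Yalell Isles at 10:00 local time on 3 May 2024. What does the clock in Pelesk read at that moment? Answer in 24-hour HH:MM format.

1 April 2024 is a Monday, so Mondays fall on 1, 8, 15, 22, 29; the last is April 29.
1 September 2024 is a Sunday, so the first Saturday is September 7 and the third is September 21.
3 May 2024 falls between 29 April and 21 September, so daylight saving is in effect and Yalell Isles is at UTC+07:00.
10:00 Yalell Isles − 7h = 03:00 UTC.
Pelesk has no daylight saving, so its offset is UTC+12:00 year-round.
03:00 UTC + 12h = 15:00 Pelesk.

15:00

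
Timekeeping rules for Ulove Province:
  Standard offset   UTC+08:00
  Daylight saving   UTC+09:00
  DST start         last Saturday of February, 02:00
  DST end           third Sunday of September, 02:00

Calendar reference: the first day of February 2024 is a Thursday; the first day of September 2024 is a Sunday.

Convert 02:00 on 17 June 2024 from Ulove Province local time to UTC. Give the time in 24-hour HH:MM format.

1 February 2024 is a Thursday, so Saturdays fall on 3, 10, 17, 24; the last is February 24.
1 September 2024 is a Sunday, so the first Sunday is September 1 and the third is September 15.
Daylight saving runs 24 February – 15 September; 17 June 2024 is inside that window, so Ulove Province is at UTC+09:00.
02:00 local − 9h = 17:00 UTC (rolling into the previous day, 16 June 2024).

17:00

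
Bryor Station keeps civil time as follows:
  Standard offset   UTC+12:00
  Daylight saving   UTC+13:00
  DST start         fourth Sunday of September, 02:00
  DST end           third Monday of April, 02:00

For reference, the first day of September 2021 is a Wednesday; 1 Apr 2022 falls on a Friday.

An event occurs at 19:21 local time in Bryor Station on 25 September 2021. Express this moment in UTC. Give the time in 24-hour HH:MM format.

1 September 2021 is a Wednesday, so the first Sunday is September 5 and the fourth is September 26.
1 April 2022 is a Friday, so the first Monday is April 4 and the third is April 18.
25 September 2021 does not fall between 26 September 2021 and 18 April 2022, so daylight saving is not in effect and Bryor Station is at UTC+12:00.
19:21 local − 12h = 07:21 UTC.

07:21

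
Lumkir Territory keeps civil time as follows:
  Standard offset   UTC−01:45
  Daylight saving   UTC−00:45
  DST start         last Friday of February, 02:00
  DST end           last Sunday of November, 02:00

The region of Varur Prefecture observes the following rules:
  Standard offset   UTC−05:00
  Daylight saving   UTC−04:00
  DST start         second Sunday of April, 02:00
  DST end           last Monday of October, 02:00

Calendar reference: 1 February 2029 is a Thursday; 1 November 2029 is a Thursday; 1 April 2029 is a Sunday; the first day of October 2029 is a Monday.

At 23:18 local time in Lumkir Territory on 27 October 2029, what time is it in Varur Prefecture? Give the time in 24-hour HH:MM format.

20:03

1 February 2029 is a Thursday, so Fridays fall on 2, 9, 16, 23; the last is February 23.
1 November 2029 is a Thursday, so Sundays fall on 4, 11, 18, 25; the last is November 25.
27 October 2029 lies within the daylight-saving period (23 February – 25 November), so Lumkir Territory is on daylight time, UTC−00:45.
23:18 Lumkir Territory + 0h45m = 00:03 UTC (rolling into the next day, 28 October 2029).
1 April 2029 is a Sunday, so the first Sunday is April 1 and the second is April 8.
1 October 2029 is a Monday, so Mondays fall on 1, 8, 15, 22, 29; the last is October 29.
At the standard offset (UTC−05:00), 00:03 UTC − 5h = 19:03 Varur Prefecture standard time (rolling into the previous day, 27 October 2029).
Daylight saving runs 8 April – 29 October; the standard-time date in Varur Prefecture, 27 October 2029, is inside that window, so Varur Prefecture is at UTC−04:00.
00:03 UTC − 4h = 20:03 Varur Prefecture (rolling into the previous day, 27 October 2029).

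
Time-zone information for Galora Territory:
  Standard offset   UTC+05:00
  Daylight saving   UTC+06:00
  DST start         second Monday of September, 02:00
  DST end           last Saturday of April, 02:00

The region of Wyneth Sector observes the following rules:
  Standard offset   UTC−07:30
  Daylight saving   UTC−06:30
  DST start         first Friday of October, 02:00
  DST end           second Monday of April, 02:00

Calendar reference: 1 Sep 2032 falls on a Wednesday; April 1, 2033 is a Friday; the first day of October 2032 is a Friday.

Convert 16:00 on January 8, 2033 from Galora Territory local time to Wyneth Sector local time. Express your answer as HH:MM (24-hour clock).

03:30

1 September 2032 is a Wednesday, so the first Monday is September 6 and the second is September 13.
1 April 2033 is a Friday, so Saturdays fall on 2, 9, 16, 23, 30; the last is April 30.
January 8, 2033 lies within the daylight-saving period (13 September 2032 – 30 April 2033), so Galora Territory is on daylight time, UTC+06:00.
16:00 Galora Territory − 6h = 10:00 UTC.
1 October 2032 is a Friday, so the first Friday is October 1.
1 April 2033 is a Friday, so the first Monday is April 4 and the second is April 11.
At the standard offset (UTC−07:30), 10:00 UTC − 7h30m = 02:30 Wyneth Sector standard time.
The standard-time date in Wyneth Sector, January 8, 2033, lies within the daylight-saving period (1 October 2032 – 11 April 2033), so Wyneth Sector is on daylight time, UTC−06:30.
10:00 UTC − 6h30m = 03:30 Wyneth Sector.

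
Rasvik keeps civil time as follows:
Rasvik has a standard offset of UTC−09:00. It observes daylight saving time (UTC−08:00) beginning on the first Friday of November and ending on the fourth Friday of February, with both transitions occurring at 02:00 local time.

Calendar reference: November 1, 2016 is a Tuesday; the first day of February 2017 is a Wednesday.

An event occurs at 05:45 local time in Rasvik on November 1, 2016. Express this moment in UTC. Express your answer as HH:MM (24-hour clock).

1 November 2016 is a Tuesday, so the first Friday is November 4.
1 February 2017 is a Wednesday, so the first Friday is February 3 and the fourth is February 24.
Daylight saving runs 4 November 2016 – 24 February 2017; November 1, 2016 is outside that window, so Rasvik is on standard time at UTC−09:00.
05:45 local + 9h = 14:45 UTC.

14:45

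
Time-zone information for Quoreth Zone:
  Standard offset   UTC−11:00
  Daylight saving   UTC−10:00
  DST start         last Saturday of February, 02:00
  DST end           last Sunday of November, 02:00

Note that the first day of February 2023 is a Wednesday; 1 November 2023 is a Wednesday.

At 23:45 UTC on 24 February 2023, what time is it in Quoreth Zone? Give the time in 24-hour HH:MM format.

12:45

1 February 2023 is a Wednesday, so Saturdays fall on 4, 11, 18, 25; the last is February 25.
1 November 2023 is a Wednesday, so Sundays fall on 5, 12, 19, 26; the last is November 26.
At the standard offset (UTC−11:00), 23:45 UTC − 11h = 12:45 Quoreth Zone standard time.
The standard-time date in Quoreth Zone, 24 February 2023, does not fall between 25 February and 26 November, so daylight saving is not in effect and Quoreth Zone is at UTC−11:00.
23:45 UTC − 11h = 12:45 local.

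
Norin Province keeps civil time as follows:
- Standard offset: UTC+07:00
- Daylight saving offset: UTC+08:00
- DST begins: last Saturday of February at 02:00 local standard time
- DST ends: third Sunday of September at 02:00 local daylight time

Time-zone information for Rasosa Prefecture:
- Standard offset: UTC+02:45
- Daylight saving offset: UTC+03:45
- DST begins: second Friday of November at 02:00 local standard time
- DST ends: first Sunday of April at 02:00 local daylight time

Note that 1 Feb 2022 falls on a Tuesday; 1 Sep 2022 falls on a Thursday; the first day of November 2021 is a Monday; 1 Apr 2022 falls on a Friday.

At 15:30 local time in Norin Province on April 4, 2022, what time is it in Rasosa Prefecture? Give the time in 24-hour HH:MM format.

10:15

1 February 2022 is a Tuesday, so Saturdays fall on 5, 12, 19, 26; the last is February 26.
1 September 2022 is a Thursday, so the first Sunday is September 4 and the third is September 18.
April 4, 2022 lies within the daylight-saving period (26 February – 18 September), so Norin Province is on daylight time, UTC+08:00.
15:30 Norin Province − 8h = 07:30 UTC.
1 November 2021 is a Monday, so the first Friday is November 5 and the second is November 12.
1 April 2022 is a Friday, so the first Sunday is April 3.
At the standard offset (UTC+02:45), 07:30 UTC + 2h45m = 10:15 Rasosa Prefecture standard time.
The standard-time date in Rasosa Prefecture, April 4, 2022, is outside the daylight-saving period (12 November 2021 – 3 April 2022), so Rasosa Prefecture is on standard time, UTC+02:45.
07:30 UTC + 2h45m = 10:15 Rasosa Prefecture.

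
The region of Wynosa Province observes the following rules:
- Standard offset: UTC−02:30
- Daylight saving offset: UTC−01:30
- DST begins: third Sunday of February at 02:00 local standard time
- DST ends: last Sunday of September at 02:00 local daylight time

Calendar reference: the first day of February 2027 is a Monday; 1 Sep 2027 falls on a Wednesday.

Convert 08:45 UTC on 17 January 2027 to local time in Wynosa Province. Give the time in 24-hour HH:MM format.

1 February 2027 is a Monday, so the first Sunday is February 7 and the third is February 21.
1 September 2027 is a Wednesday, so Sundays fall on 5, 12, 19, 26; the last is September 26.
At the standard offset (UTC−02:30), 08:45 UTC − 2h30m = 06:15 Wynosa Province standard time.
The standard-time date in Wynosa Province, 17 January 2027, does not fall between 21 February and 26 September, so daylight saving is not in effect and Wynosa Province is at UTC−02:30.
08:45 UTC − 2h30m = 06:15 local.

06:15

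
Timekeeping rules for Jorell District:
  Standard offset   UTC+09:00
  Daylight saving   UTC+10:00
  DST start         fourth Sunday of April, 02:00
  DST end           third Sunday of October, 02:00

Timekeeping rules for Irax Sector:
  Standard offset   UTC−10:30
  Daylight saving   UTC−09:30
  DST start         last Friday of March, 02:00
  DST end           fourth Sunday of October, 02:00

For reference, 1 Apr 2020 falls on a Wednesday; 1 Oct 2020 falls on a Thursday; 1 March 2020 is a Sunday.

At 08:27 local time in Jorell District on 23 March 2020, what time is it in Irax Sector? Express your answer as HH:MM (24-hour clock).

1 April 2020 is a Wednesday, so the first Sunday is April 5 and the fourth is April 26.
1 October 2020 is a Thursday, so the first Sunday is October 4 and the third is October 18.
Daylight saving runs 26 April – 18 October; 23 March 2020 is outside that window, so Jorell District is on standard time at UTC+09:00.
08:27 Jorell District − 9h = 23:27 UTC (rolling into the previous day, 22 March 2020).
1 March 2020 is a Sunday, so Fridays fall on 6, 13, 20, 27; the last is March 27.
1 October 2020 is a Thursday, so the first Sunday is October 4 and the fourth is October 25.
At the standard offset (UTC−10:30), 23:27 UTC − 10h30m = 12:57 Irax Sector standard time.
The standard-time date in Irax Sector, 22 March 2020, does not fall between 27 March and 25 October, so daylight saving is not in effect and Irax Sector is at UTC−10:30.
23:27 UTC − 10h30m = 12:57 Irax Sector.

12:57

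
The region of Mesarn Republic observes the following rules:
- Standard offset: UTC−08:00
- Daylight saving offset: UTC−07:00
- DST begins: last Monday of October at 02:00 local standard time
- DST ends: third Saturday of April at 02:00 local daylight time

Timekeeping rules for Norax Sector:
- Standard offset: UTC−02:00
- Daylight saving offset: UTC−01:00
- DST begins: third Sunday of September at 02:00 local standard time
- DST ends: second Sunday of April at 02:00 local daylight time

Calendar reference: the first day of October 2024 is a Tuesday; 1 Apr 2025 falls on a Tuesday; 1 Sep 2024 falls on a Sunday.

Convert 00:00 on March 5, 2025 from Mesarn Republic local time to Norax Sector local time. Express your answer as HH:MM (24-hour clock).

06:00

1 October 2024 is a Tuesday, so Mondays fall on 7, 14, 21, 28; the last is October 28.
1 April 2025 is a Tuesday, so the first Saturday is April 5 and the third is April 19.
March 5, 2025 lies within the daylight-saving period (28 October 2024 – 19 April 2025), so Mesarn Republic is on daylight time, UTC−07:00.
00:00 Mesarn Republic + 7h = 07:00 UTC.
1 September 2024 is a Sunday, so the first Sunday is September 1 and the third is September 15.
1 April 2025 is a Tuesday, so the first Sunday is April 6 and the second is April 13.
At the standard offset (UTC−02:00), 07:00 UTC − 2h = 05:00 Norax Sector standard time.
The standard-time date in Norax Sector, March 5, 2025, falls between 15 September 2024 and 13 April 2025, so daylight saving is in effect and Norax Sector is at UTC−01:00.
07:00 UTC − 1h = 06:00 Norax Sector.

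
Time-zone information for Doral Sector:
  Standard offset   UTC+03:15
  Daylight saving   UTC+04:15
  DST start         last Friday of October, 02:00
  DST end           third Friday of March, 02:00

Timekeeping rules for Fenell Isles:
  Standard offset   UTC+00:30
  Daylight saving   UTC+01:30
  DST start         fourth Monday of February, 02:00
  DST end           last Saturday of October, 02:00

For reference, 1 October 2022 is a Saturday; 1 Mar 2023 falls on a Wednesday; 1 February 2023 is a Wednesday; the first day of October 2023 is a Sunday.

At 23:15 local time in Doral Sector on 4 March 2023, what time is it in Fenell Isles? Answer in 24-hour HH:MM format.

20:30

1 October 2022 is a Saturday, so Fridays fall on 7, 14, 21, 28; the last is October 28.
1 March 2023 is a Wednesday, so the first Friday is March 3 and the third is March 17.
Daylight saving runs 28 October 2022 – 17 March 2023; 4 March 2023 is inside that window, so Doral Sector is at UTC+04:15.
23:15 Doral Sector − 4h15m = 19:00 UTC.
1 February 2023 is a Wednesday, so the first Monday is February 6 and the fourth is February 27.
1 October 2023 is a Sunday, so Saturdays fall on 7, 14, 21, 28; the last is October 28.
At the standard offset (UTC+00:30), 19:00 UTC + 0h30m = 19:30 Fenell Isles standard time.
The standard-time date in Fenell Isles, 4 March 2023, falls between 27 February and 28 October, so daylight saving is in effect and Fenell Isles is at UTC+01:30.
19:00 UTC + 1h30m = 20:30 Fenell Isles.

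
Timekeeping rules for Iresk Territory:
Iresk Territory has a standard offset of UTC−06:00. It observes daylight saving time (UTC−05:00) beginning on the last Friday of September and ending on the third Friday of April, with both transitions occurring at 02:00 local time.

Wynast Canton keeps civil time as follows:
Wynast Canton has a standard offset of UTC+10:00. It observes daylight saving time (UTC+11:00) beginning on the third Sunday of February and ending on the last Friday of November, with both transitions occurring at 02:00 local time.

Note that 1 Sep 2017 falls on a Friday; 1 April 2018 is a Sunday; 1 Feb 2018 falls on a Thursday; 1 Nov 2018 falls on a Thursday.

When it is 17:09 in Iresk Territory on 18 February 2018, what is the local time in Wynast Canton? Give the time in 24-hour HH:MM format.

09:09

1 September 2017 is a Friday, so Fridays fall on 1, 8, 15, 22, 29; the last is September 29.
1 April 2018 is a Sunday, so the first Friday is April 6 and the third is April 20.
18 February 2018 lies within the daylight-saving period (29 September 2017 – 20 April 2018), so Iresk Territory is on daylight time, UTC−05:00.
17:09 Iresk Territory + 5h = 22:09 UTC.
1 February 2018 is a Thursday, so the first Sunday is February 4 and the third is February 18.
1 November 2018 is a Thursday, so Fridays fall on 2, 9, 16, 23, 30; the last is November 30.
At the standard offset (UTC+10:00), 22:09 UTC + 10h = 08:09 Wynast Canton standard time (rolling into the next day, 19 February 2018).
Daylight saving runs 18 February – 30 November; the standard-time date in Wynast Canton, 19 February 2018, is inside that window, so Wynast Canton is at UTC+11:00.
22:09 UTC + 11h = 09:09 Wynast Canton (rolling into the next day, 19 February 2018).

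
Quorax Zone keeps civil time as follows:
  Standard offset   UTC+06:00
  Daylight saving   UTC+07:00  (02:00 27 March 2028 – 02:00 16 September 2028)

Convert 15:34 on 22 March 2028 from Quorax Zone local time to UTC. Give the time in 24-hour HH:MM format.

22 March 2028 is outside the daylight-saving period (27 March – 16 September), so Quorax Zone is on standard time, UTC+06:00.
15:34 local − 6h = 09:34 UTC.

09:34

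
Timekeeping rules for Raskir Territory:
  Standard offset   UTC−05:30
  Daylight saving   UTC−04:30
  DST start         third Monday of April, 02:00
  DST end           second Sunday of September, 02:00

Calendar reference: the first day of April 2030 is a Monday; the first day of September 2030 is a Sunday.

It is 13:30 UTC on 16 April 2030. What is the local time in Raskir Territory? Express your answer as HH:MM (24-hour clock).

1 April 2030 is a Monday, so the first Monday is April 1 and the third is April 15.
1 September 2030 is a Sunday, so the first Sunday is September 1 and the second is September 8.
At the standard offset (UTC−05:30), 13:30 UTC − 5h30m = 08:00 Raskir Territory standard time.
The standard-time date in Raskir Territory, 16 April 2030, falls between 15 April and 8 September, so daylight saving is in effect and Raskir Territory is at UTC−04:30.
13:30 UTC − 4h30m = 09:00 local.

09:00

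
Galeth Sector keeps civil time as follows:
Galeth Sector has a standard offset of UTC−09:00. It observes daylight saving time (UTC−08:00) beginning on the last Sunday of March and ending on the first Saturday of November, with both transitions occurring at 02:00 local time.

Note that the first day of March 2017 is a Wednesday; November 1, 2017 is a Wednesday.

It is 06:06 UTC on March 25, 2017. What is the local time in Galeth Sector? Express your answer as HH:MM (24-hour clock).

21:06

1 March 2017 is a Wednesday, so Sundays fall on 5, 12, 19, 26; the last is March 26.
1 November 2017 is a Wednesday, so the first Saturday is November 4.
At the standard offset (UTC−09:00), 06:06 UTC − 9h = 21:06 Galeth Sector standard time (rolling into the previous day, 24 March 2017).
Daylight saving runs 26 March – 4 November; the standard-time date in Galeth Sector, March 24, 2017, is outside that window, so Galeth Sector is on standard time at UTC−09:00.
06:06 UTC − 9h = 21:06 local (rolling into the previous day, 24 March 2017).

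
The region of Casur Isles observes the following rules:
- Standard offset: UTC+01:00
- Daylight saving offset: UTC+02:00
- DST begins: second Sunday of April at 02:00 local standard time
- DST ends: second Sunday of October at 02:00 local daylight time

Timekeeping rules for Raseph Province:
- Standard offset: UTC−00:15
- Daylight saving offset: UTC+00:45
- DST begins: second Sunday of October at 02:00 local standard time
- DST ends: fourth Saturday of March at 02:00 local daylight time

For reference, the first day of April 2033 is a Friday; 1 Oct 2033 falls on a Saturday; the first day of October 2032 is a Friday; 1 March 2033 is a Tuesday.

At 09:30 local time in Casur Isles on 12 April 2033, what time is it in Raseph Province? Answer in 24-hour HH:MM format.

07:15

1 April 2033 is a Friday, so the first Sunday is April 3 and the second is April 10.
1 October 2033 is a Saturday, so the first Sunday is October 2 and the second is October 9.
12 April 2033 lies within the daylight-saving period (10 April – 9 October), so Casur Isles is on daylight time, UTC+02:00.
09:30 Casur Isles − 2h = 07:30 UTC.
1 October 2032 is a Friday, so the first Sunday is October 3 and the second is October 10.
1 March 2033 is a Tuesday, so the first Saturday is March 5 and the fourth is March 26.
At the standard offset (UTC−00:15), 07:30 UTC − 0h15m = 07:15 Raseph Province standard time.
Daylight saving runs 10 October 2032 – 26 March 2033; the standard-time date in Raseph Province, 12 April 2033, is outside that window, so Raseph Province is on standard time at UTC−00:15.
07:30 UTC − 0h15m = 07:15 Raseph Province.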